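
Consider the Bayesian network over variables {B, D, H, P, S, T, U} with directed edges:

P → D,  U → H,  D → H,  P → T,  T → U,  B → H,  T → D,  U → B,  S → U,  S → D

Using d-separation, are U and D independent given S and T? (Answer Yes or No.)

Yes — U and D are d-separated given {S, T}.

5 paths connect U and D; each must be blocked for d-separation to hold:
Path 1: U ← S → D
  S is a fork here and S is conditioned on, so the path is blocked at S.
Path 2: U → B → H ← D
  H is a collider here and neither H nor any of its descendants is conditioned on, so the collider stays closed — the path is blocked at H.
Path 3: U → H ← D
  H is a collider here and neither H nor any of its descendants is conditioned on, so the collider stays closed — the path is blocked at H.
Path 4: U ← T ← P → D
  T is a chain here and T is conditioned on, so the path is blocked at T.
Path 5: U ← T → D
  T is a fork here and T is conditioned on, so the path is blocked at T.
All paths are blocked; U ⊥ D | {S, T} holds.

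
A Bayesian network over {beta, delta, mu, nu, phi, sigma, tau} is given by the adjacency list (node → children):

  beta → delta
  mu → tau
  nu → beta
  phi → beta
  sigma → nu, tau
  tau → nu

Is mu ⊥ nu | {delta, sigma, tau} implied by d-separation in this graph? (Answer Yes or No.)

There are 2 undirected paths between mu and nu; checking each against the conditioning set {delta, sigma, tau}:
Path 1: mu → tau ← sigma → nu
  sigma is a fork here and sigma is conditioned on, so the path is blocked at sigma.
Path 2: mu → tau → nu
  tau is a chain here and tau is conditioned on, so the path is blocked at tau.
Since every path is blocked, d-separation holds.

Yes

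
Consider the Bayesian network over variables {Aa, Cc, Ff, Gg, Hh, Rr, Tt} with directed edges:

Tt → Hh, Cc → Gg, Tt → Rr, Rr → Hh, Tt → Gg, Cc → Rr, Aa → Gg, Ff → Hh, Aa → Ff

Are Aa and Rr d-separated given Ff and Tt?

Yes

There are 6 undirected paths between Aa and Rr; checking each against the conditioning set {Ff, Tt}:
Path 1: Aa → Ff → Hh ← Rr
  Ff is a chain here and Ff is conditioned on, so the path is blocked at Ff.
Path 2: Aa → Ff → Hh ← Tt → Rr
  Ff is a chain here and Ff is conditioned on, so the path is blocked at Ff.
Path 3: Aa → Ff → Hh ← Tt → Gg ← Cc → Rr
  Ff is a chain here and Ff is conditioned on, so the path is blocked at Ff.
Path 4: Aa → Gg ← Cc → Rr
  Gg is a collider here and neither Gg nor any of its descendants is conditioned on, so the collider stays closed — the path is blocked at Gg.
Path 5: Aa → Gg ← Tt → Rr
  Gg is a collider here and neither Gg nor any of its descendants is conditioned on, so the collider stays closed — the path is blocked at Gg.
Path 6: Aa → Gg ← Tt → Hh ← Rr
  Gg is a collider here and neither Gg nor any of its descendants is conditioned on, so the collider stays closed — the path is blocked at Gg.
Every path is blocked, so Aa and Rr are d-separated given {Ff, Tt}.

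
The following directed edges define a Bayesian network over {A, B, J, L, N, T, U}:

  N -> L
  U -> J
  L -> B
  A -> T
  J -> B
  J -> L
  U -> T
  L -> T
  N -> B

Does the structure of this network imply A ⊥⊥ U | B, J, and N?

Yes

There are 4 undirected paths between A and U; checking each against the conditioning set {B, J, N}:
  1. A → T ← U — T:collider[blocks] ⇒ blocked
  2. A → T ← L ← J ← U — T:collider[blocks]; L:chain[open]; J:chain[blocks] ⇒ blocked
  3. A → T ← L ← N → B ← J ← U — T:collider[blocks]; L:chain[open]; N:fork[blocks]; B:collider[open]; J:chain[blocks] ⇒ blocked
  4. A → T ← L → B ← J ← U — T:collider[blocks]; L:fork[open]; B:collider[open]; J:chain[blocks] ⇒ blocked
All paths are blocked; A ⊥ U | {B, J, N} holds.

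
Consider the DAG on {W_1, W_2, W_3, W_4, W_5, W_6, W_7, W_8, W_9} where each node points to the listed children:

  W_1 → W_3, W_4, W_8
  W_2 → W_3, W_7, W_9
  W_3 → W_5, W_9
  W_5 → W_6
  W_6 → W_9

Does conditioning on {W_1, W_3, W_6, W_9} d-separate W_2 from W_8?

We examine all 3 paths between W_2 and W_8:
Path 1: W_2 → W_3 ← W_1 → W_8
  W_1 is a fork here and W_1 is conditioned on, so the path is blocked at W_1.
Path 2: W_2 → W_9 ← W_3 ← W_1 → W_8
  W_3 is a chain here and W_3 is conditioned on, so the path is blocked at W_3.
Path 3: W_2 → W_9 ← W_6 ← W_5 ← W_3 ← W_1 → W_8
  W_6 is a chain here and W_6 is conditioned on, so the path is blocked at W_6.
Every path is blocked, so W_2 and W_8 are d-separated given {W_1, W_3, W_6, W_9}.

Yes — W_2 and W_8 are d-separated given {W_1, W_3, W_6, W_9}.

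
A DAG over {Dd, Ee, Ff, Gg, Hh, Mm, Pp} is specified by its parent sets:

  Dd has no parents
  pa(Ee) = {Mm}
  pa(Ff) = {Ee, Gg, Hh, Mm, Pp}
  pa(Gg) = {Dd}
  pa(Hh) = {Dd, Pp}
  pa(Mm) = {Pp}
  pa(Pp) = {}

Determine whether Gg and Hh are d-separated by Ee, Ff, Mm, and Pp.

We examine all 5 paths between Gg and Hh:
  1. Gg → Ff ← Hh — Ff:collider[open] ⇒ active
  2. Gg → Ff ← Ee ← Mm ← Pp → Hh — Ff:collider[open]; Ee:chain[blocks]; Mm:chain[blocks]; Pp:fork[blocks] ⇒ blocked
  3. Gg → Ff ← Mm ← Pp → Hh — Ff:collider[open]; Mm:chain[blocks]; Pp:fork[blocks] ⇒ blocked
  4. Gg → Ff ← Pp → Hh — Ff:collider[open]; Pp:fork[blocks] ⇒ blocked
  5. Gg ← Dd → Hh — Dd:fork[open] ⇒ active
Since the path Gg → Ff ← Hh is active, Gg and Hh are not d-separated given {Ee, Ff, Mm, Pp}.

No — Gg and Hh are not d-separated given {Ee, Ff, Mm, Pp}.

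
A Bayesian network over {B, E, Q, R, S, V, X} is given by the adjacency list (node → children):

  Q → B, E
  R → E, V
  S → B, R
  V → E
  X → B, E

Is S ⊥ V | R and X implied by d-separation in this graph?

Enumerating the 6 paths from S to V and testing each for blocking by {R, X}:
Path 1: S → R → E ← V
  R is a chain here and R is conditioned on, so the path is blocked at R.
Path 2: S → R → V
  R is a chain here and R is conditioned on, so the path is blocked at R.
Path 3: S → B ← Q → E ← V
  B is a collider here and neither B nor any of its descendants is conditioned on, so the collider stays closed — the path is blocked at B.
Path 4: S → B ← Q → E ← R → V
  B is a collider here and neither B nor any of its descendants is conditioned on, so the collider stays closed — the path is blocked at B.
Path 5: S → B ← X → E ← V
  B is a collider here and neither B nor any of its descendants is conditioned on, so the collider stays closed — the path is blocked at B.
Path 6: S → B ← X → E ← R → V
  B is a collider here and neither B nor any of its descendants is conditioned on, so the collider stays closed — the path is blocked at B.
Since every path is blocked, d-separation holds.

Yes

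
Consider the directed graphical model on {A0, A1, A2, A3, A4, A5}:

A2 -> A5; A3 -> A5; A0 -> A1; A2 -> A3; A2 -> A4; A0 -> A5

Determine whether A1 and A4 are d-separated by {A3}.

Enumerating the 2 paths from A1 to A4 and testing each for blocking by {A3}:
Path 1: A1 ← A0 → A5 ← A3 ← A2 → A4
  A5 is a collider here and neither A5 nor any of its descendants is conditioned on, so the collider stays closed — the path is blocked at A5.
Path 2: A1 ← A0 → A5 ← A2 → A4
  A5 is a collider here and neither A5 nor any of its descendants is conditioned on, so the collider stays closed — the path is blocked at A5.
Since every path is blocked, d-separation holds.

Yes — A1 and A4 are d-separated given {A3}.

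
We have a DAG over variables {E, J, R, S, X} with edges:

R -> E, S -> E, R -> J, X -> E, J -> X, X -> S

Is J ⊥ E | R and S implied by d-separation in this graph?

No

Enumerating the 3 paths from J to E and testing each for blocking by {R, S}:
Path 1: J ← R → E
  R is a fork here and R is conditioned on, so the path is blocked at R.
Path 2: J → X → S → E
  S is a chain here and S is conditioned on, so the path is blocked at S.
Path 3: J → X → E
  X is a chain and X is not conditioned on — no node blocks this path, so it is active.
Since the path J → X → E is active, J and E are not d-separated given {R, S}.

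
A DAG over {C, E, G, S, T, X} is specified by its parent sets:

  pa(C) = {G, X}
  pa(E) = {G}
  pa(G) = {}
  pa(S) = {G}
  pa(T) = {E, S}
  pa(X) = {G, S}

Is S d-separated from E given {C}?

No

There are 4 undirected paths between S and E; checking each against the conditioning set {C}:
  1. S → X → C ← G → E — X:chain[open]; C:collider[open]; G:fork[open] ⇒ active
  2. S → X ← G → E — X:collider[open]; G:fork[open] ⇒ active
  3. S ← G → E — G:fork[open] ⇒ active
  4. S → T ← E — T:collider[blocks] ⇒ blocked
At least one path is unblocked, so d-separation fails.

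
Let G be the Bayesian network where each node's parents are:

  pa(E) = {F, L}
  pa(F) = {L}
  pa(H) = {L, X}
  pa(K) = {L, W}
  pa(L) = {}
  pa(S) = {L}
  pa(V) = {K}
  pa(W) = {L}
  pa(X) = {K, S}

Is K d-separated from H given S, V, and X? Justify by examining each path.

No — K and H are not d-separated given {S, V, X}.

6 paths connect K and H; each must be blocked for d-separation to hold:
Path 1: K → X → H
  X is a chain here and X is conditioned on, so the path is blocked at X.
Path 2: K → X ← S ← L → H
  S is a chain here and S is conditioned on, so the path is blocked at S.
Path 3: K ← W ← L → H
  W is a chain and W is not conditioned on; L is a fork and L is not conditioned on — no node blocks this path, so it is active.
Path 4: K ← W ← L → S → X → H
  S is a chain here and S is conditioned on, so the path is blocked at S.
Path 5: K ← L → H
  L is a fork and L is not conditioned on — no node blocks this path, so it is active.
Path 6: K ← L → S → X → H
  S is a chain here and S is conditioned on, so the path is blocked at S.
At least one path is unblocked, so d-separation fails.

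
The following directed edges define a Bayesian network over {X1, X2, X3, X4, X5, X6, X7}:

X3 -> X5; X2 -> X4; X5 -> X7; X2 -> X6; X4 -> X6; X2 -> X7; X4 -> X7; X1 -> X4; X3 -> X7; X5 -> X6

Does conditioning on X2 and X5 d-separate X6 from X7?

We examine all 6 paths between X6 and X7:
Path 1: X6 ← X2 → X4 → X7
  X2 is a fork here and X2 is conditioned on, so the path is blocked at X2.
Path 2: X6 ← X2 → X7
  X2 is a fork here and X2 is conditioned on, so the path is blocked at X2.
Path 3: X6 ← X5 → X7
  X5 is a fork here and X5 is conditioned on, so the path is blocked at X5.
Path 4: X6 ← X5 ← X3 → X7
  X5 is a chain here and X5 is conditioned on, so the path is blocked at X5.
Path 5: X6 ← X4 ← X2 → X7
  X2 is a fork here and X2 is conditioned on, so the path is blocked at X2.
Path 6: X6 ← X4 → X7
  X4 is a fork and X4 is not conditioned on — no node blocks this path, so it is active.
At least one path is unblocked, so d-separation fails.

No — X6 and X7 are not d-separated given {X2, X5}.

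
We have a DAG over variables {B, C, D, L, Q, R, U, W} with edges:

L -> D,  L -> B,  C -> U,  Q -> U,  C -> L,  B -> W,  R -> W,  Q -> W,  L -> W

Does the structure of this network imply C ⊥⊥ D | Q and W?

Enumerating the 3 paths from C to D and testing each for blocking by {Q, W}:
  1. C → U ← Q → W ← L → D — U:collider[blocks]; Q:fork[blocks]; W:collider[open]; L:fork[open] ⇒ blocked
  2. C → U ← Q → W ← B ← L → D — U:collider[blocks]; Q:fork[blocks]; W:collider[open]; B:chain[open]; L:fork[open] ⇒ blocked
  3. C → L → D — L:chain[open] ⇒ active
Since the path C → L → D is active, C and D are not d-separated given {Q, W}.

No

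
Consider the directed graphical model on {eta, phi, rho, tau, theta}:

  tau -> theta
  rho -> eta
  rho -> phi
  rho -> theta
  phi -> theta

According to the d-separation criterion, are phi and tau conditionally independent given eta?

Yes

There are 2 undirected paths between phi and tau; checking each against the conditioning set {eta}:
  1. phi ← rho → theta ← tau — rho:fork[open]; theta:collider[blocks] ⇒ blocked
  2. phi → theta ← tau — theta:collider[blocks] ⇒ blocked
Since every path is blocked, d-separation holds.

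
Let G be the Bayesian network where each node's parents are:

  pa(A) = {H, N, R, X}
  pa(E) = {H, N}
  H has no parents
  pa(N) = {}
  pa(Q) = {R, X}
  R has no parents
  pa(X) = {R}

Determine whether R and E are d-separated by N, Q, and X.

6 paths connect R and E; each must be blocked for d-separation to hold:
  1. R → Q ← X → A ← N → E — Q:collider[open]; X:fork[blocks]; A:collider[blocks]; N:fork[blocks] ⇒ blocked
  2. R → Q ← X → A ← H → E — Q:collider[open]; X:fork[blocks]; A:collider[blocks]; H:fork[open] ⇒ blocked
  3. R → A ← N → E — A:collider[blocks]; N:fork[blocks] ⇒ blocked
  4. R → A ← H → E — A:collider[blocks]; H:fork[open] ⇒ blocked
  5. R → X → A ← N → E — X:chain[blocks]; A:collider[blocks]; N:fork[blocks] ⇒ blocked
  6. R → X → A ← H → E — X:chain[blocks]; A:collider[blocks]; H:fork[open] ⇒ blocked
Since every path is blocked, d-separation holds.

Yes — R and E are d-separated given {N, Q, X}.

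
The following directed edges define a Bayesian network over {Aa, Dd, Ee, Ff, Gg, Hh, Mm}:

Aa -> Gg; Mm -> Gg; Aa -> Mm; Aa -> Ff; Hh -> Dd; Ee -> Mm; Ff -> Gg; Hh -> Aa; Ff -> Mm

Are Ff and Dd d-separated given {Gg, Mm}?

No — Ff and Dd are not d-separated given {Gg, Mm}.

There are 5 undirected paths between Ff and Dd; checking each against the conditioning set {Gg, Mm}:
Path 1: Ff → Gg ← Mm ← Aa ← Hh → Dd
  Mm is a chain here and Mm is conditioned on, so the path is blocked at Mm.
Path 2: Ff → Gg ← Aa ← Hh → Dd
  Gg is a collider and Gg is conditioned on, which opens it; Aa is a chain and Aa is not conditioned on; Hh is a fork and Hh is not conditioned on — no node blocks this path, so it is active.
Path 3: Ff → Mm → Gg ← Aa ← Hh → Dd
  Mm is a chain here and Mm is conditioned on, so the path is blocked at Mm.
Path 4: Ff → Mm ← Aa ← Hh → Dd
  Mm is a collider and Mm is conditioned on, which opens it; Aa is a chain and Aa is not conditioned on; Hh is a fork and Hh is not conditioned on — no node blocks this path, so it is active.
Path 5: Ff ← Aa ← Hh → Dd
  Aa is a chain and Aa is not conditioned on; Hh is a fork and Hh is not conditioned on — no node blocks this path, so it is active.
Since the path Ff → Gg ← Aa ← Hh → Dd is active, Ff and Dd are not d-separated given {Gg, Mm}.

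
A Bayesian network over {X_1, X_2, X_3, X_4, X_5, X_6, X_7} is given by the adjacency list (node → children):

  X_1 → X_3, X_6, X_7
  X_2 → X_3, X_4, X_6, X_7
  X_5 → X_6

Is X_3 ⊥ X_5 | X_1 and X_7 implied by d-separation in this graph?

There are 4 undirected paths between X_3 and X_5; checking each against the conditioning set {X_1, X_7}:
  1. X_3 ← X_2 → X_7 ← X_1 → X_6 ← X_5 — X_2:fork[open]; X_7:collider[open]; X_1:fork[blocks]; X_6:collider[blocks] ⇒ blocked
  2. X_3 ← X_2 → X_6 ← X_5 — X_2:fork[open]; X_6:collider[blocks] ⇒ blocked
  3. X_3 ← X_1 → X_7 ← X_2 → X_6 ← X_5 — X_1:fork[blocks]; X_7:collider[open]; X_2:fork[open]; X_6:collider[blocks] ⇒ blocked
  4. X_3 ← X_1 → X_6 ← X_5 — X_1:fork[blocks]; X_6:collider[blocks] ⇒ blocked
All paths are blocked; X_3 ⊥ X_5 | {X_1, X_7} holds.

Yes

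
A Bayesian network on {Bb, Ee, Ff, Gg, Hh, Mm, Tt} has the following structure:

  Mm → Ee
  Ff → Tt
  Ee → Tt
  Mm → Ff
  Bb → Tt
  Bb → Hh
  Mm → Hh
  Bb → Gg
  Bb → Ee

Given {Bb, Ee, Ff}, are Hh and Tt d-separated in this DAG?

There are 6 undirected paths between Hh and Tt; checking each against the conditioning set {Bb, Ee, Ff}:
Path 1: Hh ← Bb → Tt
  Bb is a fork here and Bb is conditioned on, so the path is blocked at Bb.
Path 2: Hh ← Bb → Ee ← Mm → Ff → Tt
  Bb is a fork here and Bb is conditioned on, so the path is blocked at Bb.
Path 3: Hh ← Bb → Ee → Tt
  Bb is a fork here and Bb is conditioned on, so the path is blocked at Bb.
Path 4: Hh ← Mm → Ff → Tt
  Ff is a chain here and Ff is conditioned on, so the path is blocked at Ff.
Path 5: Hh ← Mm → Ee ← Bb → Tt
  Bb is a fork here and Bb is conditioned on, so the path is blocked at Bb.
Path 6: Hh ← Mm → Ee → Tt
  Ee is a chain here and Ee is conditioned on, so the path is blocked at Ee.
Since every path is blocked, d-separation holds.

Yes — Hh and Tt are d-separated given {Bb, Ee, Ff}.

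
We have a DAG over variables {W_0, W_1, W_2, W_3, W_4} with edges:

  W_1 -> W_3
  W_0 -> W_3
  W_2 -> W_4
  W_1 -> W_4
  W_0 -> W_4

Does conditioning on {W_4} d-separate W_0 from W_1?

No

Enumerating the 2 paths from W_0 to W_1 and testing each for blocking by {W_4}:
Path 1: W_0 → W_3 ← W_1
  W_3 is a collider here and neither W_3 nor any of its descendants is conditioned on, so the collider stays closed — the path is blocked at W_3.
Path 2: W_0 → W_4 ← W_1
  W_4 is a collider and W_4 is conditioned on, which opens it — no node blocks this path, so it is active.
Because an active path exists, W_0 and W_1 are not d-separated.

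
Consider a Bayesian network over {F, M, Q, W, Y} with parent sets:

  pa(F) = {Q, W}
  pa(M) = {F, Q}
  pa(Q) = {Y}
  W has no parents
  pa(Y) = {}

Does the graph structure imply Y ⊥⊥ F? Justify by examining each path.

No

Enumerating the 2 paths from Y to F and testing each for blocking by ∅:
Path 1: Y → Q → F
  Q is a chain and Q is not conditioned on — no node blocks this path, so it is active.
Path 2: Y → Q → M ← F
  M is a collider here and neither M nor any of its descendants is conditioned on, so the collider stays closed — the path is blocked at M.
Because an active path exists, Y and F are not d-separated.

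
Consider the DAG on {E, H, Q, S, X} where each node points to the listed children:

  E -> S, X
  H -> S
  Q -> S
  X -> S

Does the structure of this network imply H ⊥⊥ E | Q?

We examine all 2 paths between H and E:
  1. H → S ← E — S:collider[blocks] ⇒ blocked
  2. H → S ← X ← E — S:collider[blocks]; X:chain[open] ⇒ blocked
Since every path is blocked, d-separation holds.

Yes — H and E are d-separated given {Q}.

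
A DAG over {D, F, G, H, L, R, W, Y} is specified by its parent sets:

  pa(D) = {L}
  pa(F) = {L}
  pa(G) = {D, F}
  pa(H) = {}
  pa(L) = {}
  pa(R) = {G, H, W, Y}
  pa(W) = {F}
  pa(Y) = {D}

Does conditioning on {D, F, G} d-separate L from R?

Yes

6 paths connect L and R; each must be blocked for d-separation to hold:
Path 1: L → F → G → R
  F is a chain here and F is conditioned on, so the path is blocked at F.
Path 2: L → F → G ← D → Y → R
  F is a chain here and F is conditioned on, so the path is blocked at F.
Path 3: L → F → W → R
  F is a chain here and F is conditioned on, so the path is blocked at F.
Path 4: L → D → G ← F → W → R
  D is a chain here and D is conditioned on, so the path is blocked at D.
Path 5: L → D → G → R
  D is a chain here and D is conditioned on, so the path is blocked at D.
Path 6: L → D → Y → R
  D is a chain here and D is conditioned on, so the path is blocked at D.
Since every path is blocked, d-separation holds.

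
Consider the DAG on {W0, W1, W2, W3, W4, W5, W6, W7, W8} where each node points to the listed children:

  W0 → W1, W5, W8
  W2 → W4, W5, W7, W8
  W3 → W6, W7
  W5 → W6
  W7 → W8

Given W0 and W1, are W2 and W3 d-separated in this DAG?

Enumerating the 6 paths from W2 to W3 and testing each for blocking by {W0, W1}:
  1. W2 → W8 ← W7 ← W3 — W8:collider[blocks]; W7:chain[open] ⇒ blocked
  2. W2 → W8 ← W0 → W5 → W6 ← W3 — W8:collider[blocks]; W0:fork[blocks]; W5:chain[open]; W6:collider[blocks] ⇒ blocked
  3. W2 → W5 ← W0 → W8 ← W7 ← W3 — W5:collider[blocks]; W0:fork[blocks]; W8:collider[blocks]; W7:chain[open] ⇒ blocked
  4. W2 → W5 → W6 ← W3 — W5:chain[open]; W6:collider[blocks] ⇒ blocked
  5. W2 → W7 → W8 ← W0 → W5 → W6 ← W3 — W7:chain[open]; W8:collider[blocks]; W0:fork[blocks]; W5:chain[open]; W6:collider[blocks] ⇒ blocked
  6. W2 → W7 ← W3 — W7:collider[blocks] ⇒ blocked
Every path is blocked, so W2 and W3 are d-separated given {W0, W1}.

Yes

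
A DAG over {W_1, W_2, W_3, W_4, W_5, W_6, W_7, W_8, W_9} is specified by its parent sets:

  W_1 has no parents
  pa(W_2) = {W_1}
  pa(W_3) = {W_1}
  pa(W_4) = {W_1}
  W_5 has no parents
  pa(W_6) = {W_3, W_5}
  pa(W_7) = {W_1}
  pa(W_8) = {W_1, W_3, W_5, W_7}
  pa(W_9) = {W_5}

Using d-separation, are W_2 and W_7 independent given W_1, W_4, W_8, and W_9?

Enumerating the 4 paths from W_2 to W_7 and testing each for blocking by {W_1, W_4, W_8, W_9}:
Path 1: W_2 ← W_1 → W_7
  W_1 is a fork here and W_1 is conditioned on, so the path is blocked at W_1.
Path 2: W_2 ← W_1 → W_3 → W_8 ← W_7
  W_1 is a fork here and W_1 is conditioned on, so the path is blocked at W_1.
Path 3: W_2 ← W_1 → W_3 → W_6 ← W_5 → W_8 ← W_7
  W_1 is a fork here and W_1 is conditioned on, so the path is blocked at W_1.
Path 4: W_2 ← W_1 → W_8 ← W_7
  W_1 is a fork here and W_1 is conditioned on, so the path is blocked at W_1.
All paths are blocked; W_2 ⊥ W_7 | {W_1, W_4, W_8, W_9} holds.

Yes — W_2 and W_7 are d-separated given {W_1, W_4, W_8, W_9}.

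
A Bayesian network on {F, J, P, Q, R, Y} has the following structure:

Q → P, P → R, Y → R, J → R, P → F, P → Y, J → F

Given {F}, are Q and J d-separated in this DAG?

No

We examine all 3 paths between Q and J:
  1. Q → P → F ← J — P:chain[open]; F:collider[open] ⇒ active
  2. Q → P → Y → R ← J — P:chain[open]; Y:chain[open]; R:collider[blocks] ⇒ blocked
  3. Q → P → R ← J — P:chain[open]; R:collider[blocks] ⇒ blocked
At least one path is unblocked, so d-separation fails.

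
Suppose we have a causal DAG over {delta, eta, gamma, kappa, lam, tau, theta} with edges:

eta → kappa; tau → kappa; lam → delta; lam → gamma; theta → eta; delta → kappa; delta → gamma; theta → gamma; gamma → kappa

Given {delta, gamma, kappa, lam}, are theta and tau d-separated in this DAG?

No

We examine all 4 paths between theta and tau:
Path 1: theta → eta → kappa ← tau
  eta is a chain and eta is not conditioned on; kappa is a collider and kappa is conditioned on, which opens it — no node blocks this path, so it is active.
Path 2: theta → gamma ← lam → delta → kappa ← tau
  lam is a fork here and lam is conditioned on, so the path is blocked at lam.
Path 3: theta → gamma ← delta → kappa ← tau
  delta is a fork here and delta is conditioned on, so the path is blocked at delta.
Path 4: theta → gamma → kappa ← tau
  gamma is a chain here and gamma is conditioned on, so the path is blocked at gamma.
Since the path theta → eta → kappa ← tau is active, theta and tau are not d-separated given {delta, gamma, kappa, lam}.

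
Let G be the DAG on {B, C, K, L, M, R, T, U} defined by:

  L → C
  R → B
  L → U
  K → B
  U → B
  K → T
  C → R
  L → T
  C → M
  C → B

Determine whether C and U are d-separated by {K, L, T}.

6 paths connect C and U; each must be blocked for d-separation to hold:
Path 1: C → R → B ← K → T ← L → U
  B is a collider here and neither B nor any of its descendants is conditioned on, so the collider stays closed — the path is blocked at B.
Path 2: C → R → B ← U
  B is a collider here and neither B nor any of its descendants is conditioned on, so the collider stays closed — the path is blocked at B.
Path 3: C → B ← K → T ← L → U
  B is a collider here and neither B nor any of its descendants is conditioned on, so the collider stays closed — the path is blocked at B.
Path 4: C → B ← U
  B is a collider here and neither B nor any of its descendants is conditioned on, so the collider stays closed — the path is blocked at B.
Path 5: C ← L → T ← K → B ← U
  L is a fork here and L is conditioned on, so the path is blocked at L.
Path 6: C ← L → U
  L is a fork here and L is conditioned on, so the path is blocked at L.
All paths are blocked; C ⊥ U | {K, L, T} holds.

Yes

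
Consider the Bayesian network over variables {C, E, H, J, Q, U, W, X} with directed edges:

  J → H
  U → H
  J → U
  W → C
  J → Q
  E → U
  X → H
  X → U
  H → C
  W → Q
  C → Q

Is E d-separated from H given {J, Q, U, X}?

Yes

There are 5 undirected paths between E and H; checking each against the conditioning set {J, Q, U, X}:
  1. E → U → H — U:chain[blocks] ⇒ blocked
  2. E → U ← X → H — U:collider[open]; X:fork[blocks] ⇒ blocked
  3. E → U ← J → H — U:collider[open]; J:fork[blocks] ⇒ blocked
  4. E → U ← J → Q ← C ← H — U:collider[open]; J:fork[blocks]; Q:collider[open]; C:chain[open] ⇒ blocked
  5. E → U ← J → Q ← W → C ← H — U:collider[open]; J:fork[blocks]; Q:collider[open]; W:fork[open]; C:collider[open] ⇒ blocked
All paths are blocked; E ⊥ H | {J, Q, U, X} holds.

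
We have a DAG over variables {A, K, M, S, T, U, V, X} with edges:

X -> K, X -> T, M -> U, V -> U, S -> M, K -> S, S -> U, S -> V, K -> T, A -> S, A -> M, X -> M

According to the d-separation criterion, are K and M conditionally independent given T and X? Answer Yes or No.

6 paths connect K and M; each must be blocked for d-separation to hold:
Path 1: K → S → V → U ← M
  U is a collider here and neither U nor any of its descendants is conditioned on, so the collider stays closed — the path is blocked at U.
Path 2: K → S → M
  S is a chain and S is not conditioned on — no node blocks this path, so it is active.
Path 3: K → S ← A → M
  S is a collider here and neither S nor any of its descendants is conditioned on, so the collider stays closed — the path is blocked at S.
Path 4: K → S → U ← M
  U is a collider here and neither U nor any of its descendants is conditioned on, so the collider stays closed — the path is blocked at U.
Path 5: K ← X → M
  X is a fork here and X is conditioned on, so the path is blocked at X.
Path 6: K → T ← X → M
  X is a fork here and X is conditioned on, so the path is blocked at X.
Because an active path exists, K and M are not d-separated.

No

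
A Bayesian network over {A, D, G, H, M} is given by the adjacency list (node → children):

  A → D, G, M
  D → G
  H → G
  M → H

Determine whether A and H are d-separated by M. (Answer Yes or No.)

Yes — A and H are d-separated given {M}.

There are 3 undirected paths between A and H; checking each against the conditioning set {M}:
  1. A → D → G ← H — D:chain[open]; G:collider[blocks] ⇒ blocked
  2. A → G ← H — G:collider[blocks] ⇒ blocked
  3. A → M → H — M:chain[blocks] ⇒ blocked
Since every path is blocked, d-separation holds.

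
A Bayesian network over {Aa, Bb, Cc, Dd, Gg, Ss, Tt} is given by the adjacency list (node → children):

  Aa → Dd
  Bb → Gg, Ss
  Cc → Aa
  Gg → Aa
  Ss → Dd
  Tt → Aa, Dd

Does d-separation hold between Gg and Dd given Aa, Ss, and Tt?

Yes

We examine all 3 paths between Gg and Dd:
Path 1: Gg ← Bb → Ss → Dd
  Ss is a chain here and Ss is conditioned on, so the path is blocked at Ss.
Path 2: Gg → Aa → Dd
  Aa is a chain here and Aa is conditioned on, so the path is blocked at Aa.
Path 3: Gg → Aa ← Tt → Dd
  Tt is a fork here and Tt is conditioned on, so the path is blocked at Tt.
Every path is blocked, so Gg and Dd are d-separated given {Aa, Ss, Tt}.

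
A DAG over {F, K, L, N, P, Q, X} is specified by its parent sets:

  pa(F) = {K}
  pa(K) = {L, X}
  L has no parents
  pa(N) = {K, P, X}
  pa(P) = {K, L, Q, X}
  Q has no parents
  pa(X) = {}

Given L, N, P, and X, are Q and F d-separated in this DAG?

There are 6 undirected paths between Q and F; checking each against the conditioning set {L, N, P, X}:
  1. Q → P ← K → F — P:collider[open]; K:fork[open] ⇒ active
  2. Q → P ← L → K → F — P:collider[open]; L:fork[blocks]; K:chain[open] ⇒ blocked
  3. Q → P → N ← K → F — P:chain[blocks]; N:collider[open]; K:fork[open] ⇒ blocked
  4. Q → P → N ← X → K → F — P:chain[blocks]; N:collider[open]; X:fork[blocks]; K:chain[open] ⇒ blocked
  5. Q → P ← X → K → F — P:collider[open]; X:fork[blocks]; K:chain[open] ⇒ blocked
  6. Q → P ← X → N ← K → F — P:collider[open]; X:fork[blocks]; N:collider[open]; K:fork[open] ⇒ blocked
Since the path Q → P ← K → F is active, Q and F are not d-separated given {L, N, P, X}.

No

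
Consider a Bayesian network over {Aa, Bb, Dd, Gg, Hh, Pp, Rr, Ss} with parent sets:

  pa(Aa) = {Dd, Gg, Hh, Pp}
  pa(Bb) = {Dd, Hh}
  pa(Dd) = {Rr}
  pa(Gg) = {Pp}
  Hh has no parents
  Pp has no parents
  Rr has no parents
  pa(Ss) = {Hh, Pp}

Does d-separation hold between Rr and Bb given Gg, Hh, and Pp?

No

4 paths connect Rr and Bb; each must be blocked for d-separation to hold:
  1. Rr → Dd → Bb — Dd:chain[open] ⇒ active
  2. Rr → Dd → Aa ← Hh → Bb — Dd:chain[open]; Aa:collider[blocks]; Hh:fork[blocks] ⇒ blocked
  3. Rr → Dd → Aa ← Pp → Ss ← Hh → Bb — Dd:chain[open]; Aa:collider[blocks]; Pp:fork[blocks]; Ss:collider[blocks]; Hh:fork[blocks] ⇒ blocked
  4. Rr → Dd → Aa ← Gg ← Pp → Ss ← Hh → Bb — Dd:chain[open]; Aa:collider[blocks]; Gg:chain[blocks]; Pp:fork[blocks]; Ss:collider[blocks]; Hh:fork[blocks] ⇒ blocked
Since the path Rr → Dd → Bb is active, Rr and Bb are not d-separated given {Gg, Hh, Pp}.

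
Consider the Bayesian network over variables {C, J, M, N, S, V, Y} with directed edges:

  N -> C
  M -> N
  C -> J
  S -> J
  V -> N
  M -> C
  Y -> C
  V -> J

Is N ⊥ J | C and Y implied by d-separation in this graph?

There are 3 undirected paths between N and J; checking each against the conditioning set {C, Y}:
Path 1: N ← V → J
  V is a fork and V is not conditioned on — no node blocks this path, so it is active.
Path 2: N → C → J
  C is a chain here and C is conditioned on, so the path is blocked at C.
Path 3: N ← M → C → J
  C is a chain here and C is conditioned on, so the path is blocked at C.
At least one path is unblocked, so d-separation fails.

No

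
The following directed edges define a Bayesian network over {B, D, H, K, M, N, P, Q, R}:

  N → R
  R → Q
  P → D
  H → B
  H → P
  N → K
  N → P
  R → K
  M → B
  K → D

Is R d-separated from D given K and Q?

No

We examine all 4 paths between R and D:
Path 1: R ← N → P → D
  N is a fork and N is not conditioned on; P is a chain and P is not conditioned on — no node blocks this path, so it is active.
Path 2: R ← N → K → D
  K is a chain here and K is conditioned on, so the path is blocked at K.
Path 3: R → K ← N → P → D
  K is a collider and K is conditioned on, which opens it; N is a fork and N is not conditioned on; P is a chain and P is not conditioned on — no node blocks this path, so it is active.
Path 4: R → K → D
  K is a chain here and K is conditioned on, so the path is blocked at K.
Since the path R ← N → P → D is active, R and D are not d-separated given {K, Q}.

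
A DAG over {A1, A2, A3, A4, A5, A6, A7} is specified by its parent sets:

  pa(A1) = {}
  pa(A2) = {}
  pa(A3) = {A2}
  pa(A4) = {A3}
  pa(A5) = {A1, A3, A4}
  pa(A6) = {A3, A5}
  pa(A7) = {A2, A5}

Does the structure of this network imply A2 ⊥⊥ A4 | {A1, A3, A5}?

Yes — A2 and A4 are d-separated given {A1, A3, A5}.

6 paths connect A2 and A4; each must be blocked for d-separation to hold:
  1. A2 → A3 → A6 ← A5 ← A4 — A3:chain[blocks]; A6:collider[blocks]; A5:chain[blocks] ⇒ blocked
  2. A2 → A3 → A5 ← A4 — A3:chain[blocks]; A5:collider[open] ⇒ blocked
  3. A2 → A3 → A4 — A3:chain[blocks] ⇒ blocked
  4. A2 → A7 ← A5 → A6 ← A3 → A4 — A7:collider[blocks]; A5:fork[blocks]; A6:collider[blocks]; A3:fork[blocks] ⇒ blocked
  5. A2 → A7 ← A5 ← A3 → A4 — A7:collider[blocks]; A5:chain[blocks]; A3:fork[blocks] ⇒ blocked
  6. A2 → A7 ← A5 ← A4 — A7:collider[blocks]; A5:chain[blocks] ⇒ blocked
Every path is blocked, so A2 and A4 are d-separated given {A1, A3, A5}.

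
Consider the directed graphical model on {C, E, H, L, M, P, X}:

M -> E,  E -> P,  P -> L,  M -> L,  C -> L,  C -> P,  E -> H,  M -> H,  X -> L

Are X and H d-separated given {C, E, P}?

Yes

We examine all 6 paths between X and H:
Path 1: X → L ← M → H
  L is a collider here and neither L nor any of its descendants is conditioned on, so the collider stays closed — the path is blocked at L.
Path 2: X → L ← M → E → H
  L is a collider here and neither L nor any of its descendants is conditioned on, so the collider stays closed — the path is blocked at L.
Path 3: X → L ← P ← E → H
  L is a collider here and neither L nor any of its descendants is conditioned on, so the collider stays closed — the path is blocked at L.
Path 4: X → L ← P ← E ← M → H
  L is a collider here and neither L nor any of its descendants is conditioned on, so the collider stays closed — the path is blocked at L.
Path 5: X → L ← C → P ← E → H
  L is a collider here and neither L nor any of its descendants is conditioned on, so the collider stays closed — the path is blocked at L.
Path 6: X → L ← C → P ← E ← M → H
  L is a collider here and neither L nor any of its descendants is conditioned on, so the collider stays closed — the path is blocked at L.
All paths are blocked; X ⊥ H | {C, E, P} holds.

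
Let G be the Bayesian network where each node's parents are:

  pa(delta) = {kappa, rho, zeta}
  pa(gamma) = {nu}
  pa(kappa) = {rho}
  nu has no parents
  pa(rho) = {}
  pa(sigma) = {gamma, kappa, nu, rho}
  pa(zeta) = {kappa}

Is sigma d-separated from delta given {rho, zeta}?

6 paths connect sigma and delta; each must be blocked for d-separation to hold:
Path 1: sigma ← rho → delta
  rho is a fork here and rho is conditioned on, so the path is blocked at rho.
Path 2: sigma ← rho → kappa → delta
  rho is a fork here and rho is conditioned on, so the path is blocked at rho.
Path 3: sigma ← rho → kappa → zeta → delta
  rho is a fork here and rho is conditioned on, so the path is blocked at rho.
Path 4: sigma ← kappa ← rho → delta
  rho is a fork here and rho is conditioned on, so the path is blocked at rho.
Path 5: sigma ← kappa → delta
  kappa is a fork and kappa is not conditioned on — no node blocks this path, so it is active.
Path 6: sigma ← kappa → zeta → delta
  zeta is a chain here and zeta is conditioned on, so the path is blocked at zeta.
Because an active path exists, sigma and delta are not d-separated.

No — sigma and delta are not d-separated given {rho, zeta}.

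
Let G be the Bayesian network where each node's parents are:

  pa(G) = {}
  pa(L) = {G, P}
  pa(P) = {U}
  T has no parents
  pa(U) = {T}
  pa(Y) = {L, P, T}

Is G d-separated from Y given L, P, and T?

Yes — G and Y are d-separated given {L, P, T}.

Enumerating the 3 paths from G to Y and testing each for blocking by {L, P, T}:
  1. G → L → Y — L:chain[blocks] ⇒ blocked
  2. G → L ← P → Y — L:collider[open]; P:fork[blocks] ⇒ blocked
  3. G → L ← P ← U ← T → Y — L:collider[open]; P:chain[blocks]; U:chain[open]; T:fork[blocks] ⇒ blocked
Every path is blocked, so G and Y are d-separated given {L, P, T}.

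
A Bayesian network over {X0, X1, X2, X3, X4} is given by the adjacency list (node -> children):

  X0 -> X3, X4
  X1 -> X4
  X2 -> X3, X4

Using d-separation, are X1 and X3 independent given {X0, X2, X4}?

Yes

We examine all 2 paths between X1 and X3:
Path 1: X1 → X4 ← X0 → X3
  X0 is a fork here and X0 is conditioned on, so the path is blocked at X0.
Path 2: X1 → X4 ← X2 → X3
  X2 is a fork here and X2 is conditioned on, so the path is blocked at X2.
Every path is blocked, so X1 and X3 are d-separated given {X0, X2, X4}.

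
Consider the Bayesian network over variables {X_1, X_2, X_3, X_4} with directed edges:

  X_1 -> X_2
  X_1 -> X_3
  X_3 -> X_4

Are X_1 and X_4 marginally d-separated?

No

There is one path between X_1 and X_4:
  1. X_1 → X_3 → X_4 — X_3:chain[open] ⇒ active
At least one path is unblocked, so d-separation fails.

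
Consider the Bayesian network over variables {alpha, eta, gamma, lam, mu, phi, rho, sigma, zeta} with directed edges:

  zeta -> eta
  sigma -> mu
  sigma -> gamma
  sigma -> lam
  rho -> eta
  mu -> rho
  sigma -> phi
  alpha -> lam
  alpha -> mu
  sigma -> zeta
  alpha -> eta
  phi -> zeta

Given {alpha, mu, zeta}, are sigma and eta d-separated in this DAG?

Yes

There are 6 undirected paths between sigma and eta; checking each against the conditioning set {alpha, mu, zeta}:
  1. sigma → lam ← alpha → eta — lam:collider[blocks]; alpha:fork[blocks] ⇒ blocked
  2. sigma → lam ← alpha → mu → rho → eta — lam:collider[blocks]; alpha:fork[blocks]; mu:chain[blocks]; rho:chain[open] ⇒ blocked
  3. sigma → zeta → eta — zeta:chain[blocks] ⇒ blocked
  4. sigma → phi → zeta → eta — phi:chain[open]; zeta:chain[blocks] ⇒ blocked
  5. sigma → mu → rho → eta — mu:chain[blocks]; rho:chain[open] ⇒ blocked
  6. sigma → mu ← alpha → eta — mu:collider[open]; alpha:fork[blocks] ⇒ blocked
Every path is blocked, so sigma and eta are d-separated given {alpha, mu, zeta}.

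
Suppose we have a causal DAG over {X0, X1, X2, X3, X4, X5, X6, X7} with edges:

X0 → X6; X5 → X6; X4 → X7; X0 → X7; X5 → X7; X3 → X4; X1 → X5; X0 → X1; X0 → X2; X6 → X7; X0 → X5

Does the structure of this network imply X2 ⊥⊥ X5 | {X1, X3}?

No

6 paths connect X2 and X5; each must be blocked for d-separation to hold:
  1. X2 ← X0 → X1 → X5 — X0:fork[open]; X1:chain[blocks] ⇒ blocked
  2. X2 ← X0 → X6 ← X5 — X0:fork[open]; X6:collider[blocks] ⇒ blocked
  3. X2 ← X0 → X6 → X7 ← X5 — X0:fork[open]; X6:chain[open]; X7:collider[blocks] ⇒ blocked
  4. X2 ← X0 → X5 — X0:fork[open] ⇒ active
  5. X2 ← X0 → X7 ← X6 ← X5 — X0:fork[open]; X7:collider[blocks]; X6:chain[open] ⇒ blocked
  6. X2 ← X0 → X7 ← X5 — X0:fork[open]; X7:collider[blocks] ⇒ blocked
Because an active path exists, X2 and X5 are not d-separated.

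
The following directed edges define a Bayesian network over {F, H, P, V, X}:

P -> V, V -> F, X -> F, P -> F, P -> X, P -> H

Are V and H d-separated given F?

No

We examine all 3 paths between V and H:
Path 1: V → F ← X ← P → H
  F is a collider and F is conditioned on, which opens it; X is a chain and X is not conditioned on; P is a fork and P is not conditioned on — no node blocks this path, so it is active.
Path 2: V → F ← P → H
  F is a collider and F is conditioned on, which opens it; P is a fork and P is not conditioned on — no node blocks this path, so it is active.
Path 3: V ← P → H
  P is a fork and P is not conditioned on — no node blocks this path, so it is active.
At least one path is unblocked, so d-separation fails.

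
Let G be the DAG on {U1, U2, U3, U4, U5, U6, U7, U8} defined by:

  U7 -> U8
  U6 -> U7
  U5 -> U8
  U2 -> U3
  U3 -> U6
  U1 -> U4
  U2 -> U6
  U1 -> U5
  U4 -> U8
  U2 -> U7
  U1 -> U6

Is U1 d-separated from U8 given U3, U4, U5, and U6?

5 paths connect U1 and U8; each must be blocked for d-separation to hold:
Path 1: U1 → U4 → U8
  U4 is a chain here and U4 is conditioned on, so the path is blocked at U4.
Path 2: U1 → U6 → U7 → U8
  U6 is a chain here and U6 is conditioned on, so the path is blocked at U6.
Path 3: U1 → U6 ← U2 → U7 → U8
  U6 is a collider and U6 is conditioned on, which opens it; U2 is a fork and U2 is not conditioned on; U7 is a chain and U7 is not conditioned on — no node blocks this path, so it is active.
Path 4: U1 → U6 ← U3 ← U2 → U7 → U8
  U3 is a chain here and U3 is conditioned on, so the path is blocked at U3.
Path 5: U1 → U5 → U8
  U5 is a chain here and U5 is conditioned on, so the path is blocked at U5.
Since the path U1 → U6 ← U2 → U7 → U8 is active, U1 and U8 are not d-separated given {U3, U4, U5, U6}.

No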